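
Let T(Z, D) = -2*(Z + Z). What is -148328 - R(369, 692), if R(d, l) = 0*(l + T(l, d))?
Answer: -148328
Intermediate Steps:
T(Z, D) = -4*Z
R(d, l) = 0 (R(d, l) = 0*(l - 4*l) = 0*(-3*l) = 0)
-148328 - R(369, 692) = -148328 - 1*0 = -148328 + 0 = -148328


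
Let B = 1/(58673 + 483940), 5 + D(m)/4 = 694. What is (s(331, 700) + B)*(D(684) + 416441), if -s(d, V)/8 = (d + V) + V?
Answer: -3149890199487131/542613 ≈ -5.8050e+9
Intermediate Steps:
D(m) = 2756 (D(m) = -20 + 4*694 = -20 + 2776 = 2756)
s(d, V) = -16*V - 8*d (s(d, V) = -8*((d + V) + V) = -8*((V + d) + V) = -8*(d + 2*V) = -16*V - 8*d)
B = 1/542613 ≈ 1.8429e-6
(s(331, 700) + B)*(D(684) + 416441) = ((-16*700 - 8*331) + 1/542613)*(2756 + 416441) = ((-11200 - 2648) + 1/542613)*419197 = (-13848 + 1/542613)*419197 = -7514104823/542613*419197 = -3149890199487131/542613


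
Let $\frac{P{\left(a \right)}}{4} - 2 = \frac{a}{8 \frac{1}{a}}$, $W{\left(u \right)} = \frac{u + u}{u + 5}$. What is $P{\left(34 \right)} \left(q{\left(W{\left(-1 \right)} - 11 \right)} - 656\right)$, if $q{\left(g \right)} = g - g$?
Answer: $-384416$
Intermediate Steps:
$W{\left(u \right)} = \frac{2 u}{5 + u}$
$P{\left(a \right)} = 8 + \frac{a^{2}}{2}$ ($P{\left(a \right)} = 8 + 4 \frac{a}{8 \frac{1}{a}} = 8 + 4 a \frac{a}{8} = 8 + 4 \frac{a^{2}}{8} = 8 + \frac{a^{2}}{2}$)
$q{\left(g \right)} = 0$
$P{\left(34 \right)} \left(q{\left(W{\left(-1 \right)} - 11 \right)} - 656\right) = \left(8 + \frac{34^{2}}{2}\right) \left(0 - 656\right) = \left(8 + \frac{1}{2} \cdot 1156\right) \left(-656\right) = \left(8 + 578\right) \left(-656\right) = 586 \left(-656\right) = -384416$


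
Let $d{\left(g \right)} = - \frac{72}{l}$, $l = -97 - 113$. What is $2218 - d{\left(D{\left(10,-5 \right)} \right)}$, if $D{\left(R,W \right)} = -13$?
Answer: $\frac{77618}{35} \approx 2217.7$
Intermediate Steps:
$l = -210$ ($l = -97 - 113 = -210$)
$d{\left(g \right)} = \frac{12}{35}$ ($d{\left(g \right)} = - \frac{72}{-210} = \left(-72\right) \left(- \frac{1}{210}\right) = \frac{12}{35}$)
$2218 - d{\left(D{\left(10,-5 \right)} \right)} = 2218 - \frac{12}{35} = \frac{77618}{35}$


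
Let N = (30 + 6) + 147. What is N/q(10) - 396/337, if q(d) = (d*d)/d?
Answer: 57711/3370 ≈ 17.125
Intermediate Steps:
q(d) = d (q(d) = d²/d = d)
N = 183 (N = 36 + 147 = 183)
N/q(10) - 396/337 = 183/10 - 396/337 = 57711/3370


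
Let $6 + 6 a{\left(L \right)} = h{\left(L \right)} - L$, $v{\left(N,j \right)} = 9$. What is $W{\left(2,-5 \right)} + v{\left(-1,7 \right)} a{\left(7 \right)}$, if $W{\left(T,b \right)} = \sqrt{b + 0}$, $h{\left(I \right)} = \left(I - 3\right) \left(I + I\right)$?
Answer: $\frac{129}{2} + i \sqrt{5} \approx 64.5 + 2.2361 i$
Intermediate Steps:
$h{\left(I \right)} = 2 I \left(-3 + I\right)$ ($h{\left(I \right)} = \left(-3 + I\right) 2 I = 2 I \left(-3 + I\right)$)
$a{\left(L \right)} = -1 - \frac{L}{6} + \frac{L \left(-3 + L\right)}{3}$ ($a{\left(L \right)} = -1 + \frac{2 L \left(-3 + L\right) - L}{6} = -1 + \frac{- L + 2 L \left(-3 + L\right)}{6} = -1 + \left(- \frac{L}{6} + \frac{L \left(-3 + L\right)}{3}\right) = -1 - \frac{L}{6} + \frac{L \left(-3 + L\right)}{3}$)
$W{\left(T,b \right)} = \sqrt{b}$
$W{\left(2,-5 \right)} + v{\left(-1,7 \right)} a{\left(7 \right)} = \sqrt{-5} + 9 \left(-1 - \frac{7}{6} + \frac{1}{3} \cdot 7 \left(-3 + 7\right)\right) = i \sqrt{5} + 9 \left(-1 - \frac{7}{6} + \frac{1}{3} \cdot 7 \cdot 4\right) = i \sqrt{5} + 9 \left(-1 - \frac{7}{6} + \frac{28}{3}\right) = i \sqrt{5} + 9 \cdot \frac{43}{6} = i \sqrt{5} + \frac{129}{2} = \frac{129}{2} + i \sqrt{5}$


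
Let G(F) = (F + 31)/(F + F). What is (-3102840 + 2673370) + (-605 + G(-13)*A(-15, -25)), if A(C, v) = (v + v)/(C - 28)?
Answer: -240412375/559 ≈ -4.3008e+5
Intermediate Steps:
A(C, v) = 2*v/(-28 + C) (A(C, v) = (2*v)/(-28 + C) = 2*v/(-28 + C))
G(F) = (31 + F)/(2*F) (G(F) = (31 + F)/((2*F)) = (31 + F)*(1/(2*F)) = (31 + F)/(2*F))
(-3102840 + 2673370) + (-605 + G(-13)*A(-15, -25)) = (-3102840 + 2673370) + (-605 + ((1/2)*(31 - 13)/(-13))*(2*(-25)/(-28 - 15))) = -429470 + (-605 + ((1/2)*(-1/13)*18)*(2*(-25)/(-43))) = -429470 + (-605 - 18*(-25)*(-1)/(13*43)) = -429470 + (-605 - 9/13*50/43) = -429470 + (-605 - 450/559) = -429470 - 338645/559 = -240412375/559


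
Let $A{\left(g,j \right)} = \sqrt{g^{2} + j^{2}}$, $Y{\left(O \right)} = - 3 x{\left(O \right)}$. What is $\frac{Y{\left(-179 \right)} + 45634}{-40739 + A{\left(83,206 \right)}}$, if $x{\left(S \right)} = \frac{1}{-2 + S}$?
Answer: $- \frac{336494240423}{300390640076} - \frac{41298785 \sqrt{1973}}{300390640076} \approx -1.1263$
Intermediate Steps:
$Y{\left(O \right)} = - \frac{3}{-2 + O}$
$\frac{Y{\left(-179 \right)} + 45634}{-40739 + A{\left(83,206 \right)}} = \frac{- \frac{3}{-2 - 179} + 45634}{-40739 + \sqrt{83^{2} + 206^{2}}} = \frac{- \frac{3}{-181} + 45634}{-40739 + \sqrt{6889 + 42436}} = \frac{\left(-3\right) \left(- \frac{1}{181}\right) + 45634}{-40739 + \sqrt{49325}} = \frac{\frac{3}{181} + 45634}{-40739 + 5 \sqrt{1973}} = \frac{8259757}{181 \left(-40739 + 5 \sqrt{1973}\right)}$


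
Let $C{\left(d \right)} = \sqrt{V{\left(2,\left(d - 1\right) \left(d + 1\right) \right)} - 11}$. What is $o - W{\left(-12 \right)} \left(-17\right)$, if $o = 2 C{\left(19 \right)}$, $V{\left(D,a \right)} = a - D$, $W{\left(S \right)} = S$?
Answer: $-204 + 2 \sqrt{347} \approx -166.74$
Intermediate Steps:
$C{\left(d \right)} = \sqrt{-13 + \left(1 + d\right) \left(-1 + d\right)}$ ($C{\left(d \right)} = \sqrt{\left(\left(d - 1\right) \left(d + 1\right) - 2\right) - 11} = \sqrt{\left(\left(-1 + d\right) \left(1 + d\right) - 2\right) - 11} = \sqrt{\left(\left(1 + d\right) \left(-1 + d\right) - 2\right) - 11} = \sqrt{\left(-2 + \left(1 + d\right) \left(-1 + d\right)\right) - 11} = \sqrt{-13 + \left(1 + d\right) \left(-1 + d\right)}$)
$o = 2 \sqrt{347}$ ($o = 2 \sqrt{-14 + 19^{2}} = 2 \sqrt{-14 + 361} = 2 \sqrt{347} \approx 37.256$)
$o - W{\left(-12 \right)} \left(-17\right) = 2 \sqrt{347} - \left(-12\right) \left(-17\right) = 2 \sqrt{347} - 204 = -204 + 2 \sqrt{347}$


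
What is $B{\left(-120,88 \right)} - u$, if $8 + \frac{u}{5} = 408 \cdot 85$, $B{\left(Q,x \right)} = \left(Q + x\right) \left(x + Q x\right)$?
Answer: $161744$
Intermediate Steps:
$u = 173360$ ($u = -40 + 5 \cdot 408 \cdot 85 = -40 + 5 \cdot 34680 = -40 + 173400 = 173360$)
$B{\left(-120,88 \right)} - u = 88 \left(-120 + 88 + \left(-120\right)^{2} - 10560\right) - 173360 = 88 \left(-120 + 88 + 14400 - 10560\right) - 173360 = 88 \cdot 3808 - 173360 = 335104 - 173360 = 161744$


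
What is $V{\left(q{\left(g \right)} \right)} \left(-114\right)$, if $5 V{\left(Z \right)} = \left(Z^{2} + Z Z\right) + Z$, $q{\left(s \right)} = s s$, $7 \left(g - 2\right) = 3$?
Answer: $- \frac{20657142}{12005} \approx -1720.7$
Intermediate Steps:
$g = \frac{17}{7}$ ($g = 2 + \frac{1}{7} \cdot 3 = 2 + \frac{3}{7} = \frac{17}{7} \approx 2.4286$)
$q{\left(s \right)} = s^{2}$
$V{\left(Z \right)} = \frac{Z}{5} + \frac{2 Z^{2}}{5}$ ($V{\left(Z \right)} = \frac{\left(Z^{2} + Z Z\right) + Z}{5} = \frac{\left(Z^{2} + Z^{2}\right) + Z}{5} = \frac{2 Z^{2} + Z}{5} = \frac{Z + 2 Z^{2}}{5} = \frac{Z}{5} + \frac{2 Z^{2}}{5}$)
$V{\left(q{\left(g \right)} \right)} \left(-114\right) = \frac{\left(\frac{17}{7}\right)^{2} \left(1 + 2 \left(\frac{17}{7}\right)^{2}\right)}{5} \left(-114\right) = \frac{1}{5} \cdot \frac{289}{49} \left(1 + 2 \cdot \frac{289}{49}\right) \left(-114\right) = \frac{1}{5} \cdot \frac{289}{49} \left(1 + \frac{578}{49}\right) \left(-114\right) = \frac{1}{5} \cdot \frac{289}{49} \cdot \frac{627}{49} \left(-114\right) = \frac{181203}{12005} \left(-114\right) = - \frac{20657142}{12005}$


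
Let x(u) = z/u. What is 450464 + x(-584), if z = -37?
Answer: 263071013/584 ≈ 4.5046e+5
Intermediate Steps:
x(u) = -37/u
450464 + x(-584) = 450464 - 37/(-584) = 450464 - 37*(-1/584) = 450464 + 37/584 = 263071013/584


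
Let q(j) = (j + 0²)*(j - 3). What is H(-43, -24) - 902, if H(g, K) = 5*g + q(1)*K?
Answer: -1069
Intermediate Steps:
q(j) = j*(-3 + j) (q(j) = (j + 0)*(-3 + j) = j*(-3 + j))
H(g, K) = -2*K + 5*g (H(g, K) = 5*g + (1*(-3 + 1))*K = 5*g + (1*(-2))*K = 5*g - 2*K = -2*K + 5*g)
H(-43, -24) - 902 = (-2*(-24) + 5*(-43)) - 902 = (48 - 215) - 902 = -167 - 902 = -1069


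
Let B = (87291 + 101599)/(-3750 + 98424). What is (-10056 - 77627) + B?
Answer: -4150555726/47337 ≈ -87681.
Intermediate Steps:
B = 94445/47337 (B = 188890/94674 = 188890*(1/94674) = 94445/47337 ≈ 1.9952)
(-10056 - 77627) + B = (-10056 - 77627) + 94445/47337 = -87683 + 94445/47337 = -4150555726/47337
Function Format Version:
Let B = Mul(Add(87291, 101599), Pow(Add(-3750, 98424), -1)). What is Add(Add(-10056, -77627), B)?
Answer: Rational(-4150555726, 47337) ≈ -87681.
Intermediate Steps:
B = Rational(94445, 47337) (B = Mul(188890, Pow(94674, -1)) = Mul(188890, Rational(1, 94674)) = Rational(94445, 47337) ≈ 1.9952)
Add(Add(-10056, -77627), B) = Add(Add(-10056, -77627), Rational(94445, 47337)) = Add(-87683, Rational(94445, 47337)) = Rational(-4150555726, 47337)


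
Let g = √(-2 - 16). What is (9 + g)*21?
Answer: 189 + 63*I*√2 ≈ 189.0 + 89.095*I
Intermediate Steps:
g = 3*I*√2 (g = √(-18) = 3*I*√2 ≈ 4.2426*I)
(9 + g)*21 = (9 + 3*I*√2)*21 = 189 + 63*I*√2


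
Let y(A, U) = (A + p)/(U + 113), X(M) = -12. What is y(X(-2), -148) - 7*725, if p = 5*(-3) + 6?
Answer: -25372/5 ≈ -5074.4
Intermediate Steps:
p = -9 (p = -15 + 6 = -9)
y(A, U) = (-9 + A)/(113 + U) (y(A, U) = (A - 9)/(U + 113) = (-9 + A)/(113 + U))
y(X(-2), -148) - 7*725 = (-9 - 12)/(113 - 148) - 7*725 = -21/(-35) - 1*5075 = -1/35*(-21) - 5075 = 3/5 - 5075 = -25372/5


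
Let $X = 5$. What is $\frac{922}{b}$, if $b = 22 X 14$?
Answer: $\frac{461}{770} \approx 0.5987$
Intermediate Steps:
$b = 1540$ ($b = 22 \cdot 5 \cdot 14 = 110 \cdot 14 = 1540$)
$\frac{922}{b} = \frac{922}{1540} = 922 \cdot \frac{1}{1540} = \frac{461}{770}$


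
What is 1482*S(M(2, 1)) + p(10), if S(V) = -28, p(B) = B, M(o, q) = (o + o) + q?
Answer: -41486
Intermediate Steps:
M(o, q) = q + 2*o (M(o, q) = 2*o + q = q + 2*o)
1482*S(M(2, 1)) + p(10) = 1482*(-28) + 10 = -41496 + 10 = -41486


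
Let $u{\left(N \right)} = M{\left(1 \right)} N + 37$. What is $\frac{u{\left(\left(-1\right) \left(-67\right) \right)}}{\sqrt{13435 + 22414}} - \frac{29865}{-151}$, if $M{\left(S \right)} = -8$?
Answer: $\frac{29865}{151} - \frac{499 \sqrt{35849}}{35849} \approx 195.15$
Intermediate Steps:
$u{\left(N \right)} = 37 - 8 N$ ($u{\left(N \right)} = - 8 N + 37 = 37 - 8 N$)
$\frac{u{\left(\left(-1\right) \left(-67\right) \right)}}{\sqrt{13435 + 22414}} - \frac{29865}{-151} = \frac{37 - 8 \left(\left(-1\right) \left(-67\right)\right)}{\sqrt{13435 + 22414}} - \frac{29865}{-151} = \frac{37 - 536}{\sqrt{35849}} - - \frac{29865}{151} = \left(37 - 536\right) \frac{\sqrt{35849}}{35849} + \frac{29865}{151} = - 499 \frac{\sqrt{35849}}{35849} + \frac{29865}{151} = - \frac{499 \sqrt{35849}}{35849} + \frac{29865}{151} = \frac{29865}{151} - \frac{499 \sqrt{35849}}{35849}$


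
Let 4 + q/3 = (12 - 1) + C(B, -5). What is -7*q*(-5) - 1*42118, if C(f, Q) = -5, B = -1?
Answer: -41908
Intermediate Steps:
q = 6 (q = -12 + 3*((12 - 1) - 5) = -12 + 3*(11 - 5) = -12 + 3*6 = -12 + 18 = 6)
-7*q*(-5) - 1*42118 = -7*6*(-5) - 1*42118 = -42*(-5) - 42118 = 210 - 42118 = -41908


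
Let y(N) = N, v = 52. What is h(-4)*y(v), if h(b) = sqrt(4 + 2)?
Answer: 52*sqrt(6) ≈ 127.37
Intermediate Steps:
h(b) = sqrt(6)
h(-4)*y(v) = sqrt(6)*52 = 52*sqrt(6)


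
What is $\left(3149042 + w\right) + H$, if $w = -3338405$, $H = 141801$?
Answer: $-47562$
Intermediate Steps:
$\left(3149042 + w\right) + H = \left(3149042 - 3338405\right) + 141801 = -189363 + 141801 = -47562$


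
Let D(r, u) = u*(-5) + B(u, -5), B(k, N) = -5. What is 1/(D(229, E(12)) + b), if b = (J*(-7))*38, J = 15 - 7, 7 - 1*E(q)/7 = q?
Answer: -1/1958 ≈ -0.00051073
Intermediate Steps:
E(q) = 49 - 7*q
J = 8
D(r, u) = -5 - 5*u (D(r, u) = u*(-5) - 5 = -5*u - 5 = -5 - 5*u)
b = -2128 (b = (8*(-7))*38 = -56*38 = -2128)
1/(D(229, E(12)) + b) = 1/((-5 - 5*(49 - 7*12)) - 2128) = 1/((-5 - 5*(49 - 84)) - 2128) = 1/((-5 - 5*(-35)) - 2128) = 1/((-5 + 175) - 2128) = 1/(170 - 2128) = 1/(-1958) = -1/1958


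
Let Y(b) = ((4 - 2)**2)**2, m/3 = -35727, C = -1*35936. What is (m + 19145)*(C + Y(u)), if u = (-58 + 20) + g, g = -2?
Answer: 3162253120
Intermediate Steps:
C = -35936
m = -107181 (m = 3*(-35727) = -107181)
u = -40 (u = (-58 + 20) - 2 = -38 - 2 = -40)
Y(b) = 16 (Y(b) = (2**2)**2 = 4**2 = 16)
(m + 19145)*(C + Y(u)) = (-107181 + 19145)*(-35936 + 16) = -88036*(-35920) = 3162253120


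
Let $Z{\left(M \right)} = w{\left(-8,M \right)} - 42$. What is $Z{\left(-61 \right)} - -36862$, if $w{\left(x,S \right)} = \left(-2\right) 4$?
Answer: $36812$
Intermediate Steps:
$w{\left(x,S \right)} = -8$
$Z{\left(M \right)} = -50$ ($Z{\left(M \right)} = -8 - 42 = -50$)
$Z{\left(-61 \right)} - -36862 = -50 - -36862 = -50 + 36862 = 36812$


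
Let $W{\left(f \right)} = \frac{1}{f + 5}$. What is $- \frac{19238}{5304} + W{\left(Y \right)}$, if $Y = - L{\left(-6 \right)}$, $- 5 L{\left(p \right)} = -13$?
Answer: $- \frac{1419}{442} \approx -3.2104$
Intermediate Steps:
$L{\left(p \right)} = \frac{13}{5}$ ($L{\left(p \right)} = \left(- \frac{1}{5}\right) \left(-13\right) = \frac{13}{5}$)
$Y = - \frac{13}{5}$ ($Y = \left(-1\right) \frac{13}{5} = - \frac{13}{5} \approx -2.6$)
$W{\left(f \right)} = \frac{1}{5 + f}$
$- \frac{19238}{5304} + W{\left(Y \right)} = - \frac{19238}{5304} + \frac{1}{5 - \frac{13}{5}} = \left(-19238\right) \frac{1}{5304} + \frac{1}{\frac{12}{5}} = - \frac{9619}{2652} + \frac{5}{12} = - \frac{1419}{442}$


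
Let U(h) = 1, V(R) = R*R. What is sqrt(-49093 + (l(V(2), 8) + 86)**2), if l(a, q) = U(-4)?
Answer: 2*I*sqrt(10381) ≈ 203.77*I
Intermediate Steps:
V(R) = R**2
l(a, q) = 1
sqrt(-49093 + (l(V(2), 8) + 86)**2) = sqrt(-49093 + (1 + 86)**2) = sqrt(-49093 + 87**2) = sqrt(-49093 + 7569) = sqrt(-41524) = 2*I*sqrt(10381)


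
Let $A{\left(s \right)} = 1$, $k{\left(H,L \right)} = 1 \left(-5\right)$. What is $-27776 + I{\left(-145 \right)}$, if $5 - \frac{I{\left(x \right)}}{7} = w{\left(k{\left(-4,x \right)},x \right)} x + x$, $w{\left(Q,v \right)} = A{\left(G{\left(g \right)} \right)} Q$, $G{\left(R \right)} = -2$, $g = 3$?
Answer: $-31801$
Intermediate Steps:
$k{\left(H,L \right)} = -5$
$w{\left(Q,v \right)} = Q$ ($w{\left(Q,v \right)} = 1 Q = Q$)
$I{\left(x \right)} = 35 + 28 x$ ($I{\left(x \right)} = 35 - 7 \left(- 5 x + x\right) = 35 - 7 \left(- 4 x\right) = 35 + 28 x$)
$-27776 + I{\left(-145 \right)} = -27776 + \left(35 + 28 \left(-145\right)\right) = -27776 + \left(35 - 4060\right) = -27776 - 4025 = -31801$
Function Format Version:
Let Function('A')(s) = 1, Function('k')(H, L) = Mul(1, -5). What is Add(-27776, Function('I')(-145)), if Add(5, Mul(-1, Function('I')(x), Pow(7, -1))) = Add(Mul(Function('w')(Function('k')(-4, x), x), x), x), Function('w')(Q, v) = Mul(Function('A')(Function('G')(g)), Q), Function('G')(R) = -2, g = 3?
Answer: -31801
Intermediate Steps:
Function('k')(H, L) = -5
Function('w')(Q, v) = Q (Function('w')(Q, v) = Mul(1, Q) = Q)
Function('I')(x) = Add(35, Mul(28, x)) (Function('I')(x) = Add(35, Mul(-7, Add(Mul(-5, x), x))) = Add(35, Mul(-7, Mul(-4, x))) = Add(35, Mul(28, x)))
Add(-27776, Function('I')(-145)) = Add(-27776, Add(35, Mul(28, -145))) = Add(-27776, Add(35, -4060)) = Add(-27776, -4025) = -31801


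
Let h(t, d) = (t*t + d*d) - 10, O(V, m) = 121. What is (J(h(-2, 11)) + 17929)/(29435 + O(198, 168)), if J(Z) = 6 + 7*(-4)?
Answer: 5969/9852 ≈ 0.60587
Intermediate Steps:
h(t, d) = -10 + d² + t² (h(t, d) = (t² + d²) - 10 = (d² + t²) - 10 = -10 + d² + t²)
J(Z) = -22 (J(Z) = 6 - 28 = -22)
(J(h(-2, 11)) + 17929)/(29435 + O(198, 168)) = (-22 + 17929)/(29435 + 121) = 17907/29556 = 17907*(1/29556) = 5969/9852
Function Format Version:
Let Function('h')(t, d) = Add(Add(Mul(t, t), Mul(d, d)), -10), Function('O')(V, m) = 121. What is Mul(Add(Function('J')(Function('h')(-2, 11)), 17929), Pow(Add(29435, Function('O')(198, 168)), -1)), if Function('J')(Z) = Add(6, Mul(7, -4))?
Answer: Rational(5969, 9852) ≈ 0.60587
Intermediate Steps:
Function('h')(t, d) = Add(-10, Pow(d, 2), Pow(t, 2)) (Function('h')(t, d) = Add(Add(Pow(t, 2), Pow(d, 2)), -10) = Add(Add(Pow(d, 2), Pow(t, 2)), -10) = Add(-10, Pow(d, 2), Pow(t, 2)))
Function('J')(Z) = -22 (Function('J')(Z) = Add(6, -28) = -22)
Mul(Add(Function('J')(Function('h')(-2, 11)), 17929), Pow(Add(29435, Function('O')(198, 168)), -1)) = Mul(Add(-22, 17929), Pow(Add(29435, 121), -1)) = Mul(17907, Pow(29556, -1)) = Mul(17907, Rational(1, 29556)) = Rational(5969, 9852)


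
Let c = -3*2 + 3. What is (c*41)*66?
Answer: -8118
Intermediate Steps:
c = -3 (c = -6 + 3 = -3)
(c*41)*66 = -3*41*66 = -123*66 = -8118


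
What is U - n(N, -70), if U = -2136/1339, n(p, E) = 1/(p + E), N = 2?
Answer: -143909/91052 ≈ -1.5805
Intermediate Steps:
n(p, E) = 1/(E + p)
U = -2136/1339 (U = -2136*1/1339 = -2136/1339 ≈ -1.5952)
U - n(N, -70) = -2136/1339 - 1/(-70 + 2) = -2136/1339 - 1/(-68) = -2136/1339 - 1*(-1/68) = -2136/1339 + 1/68 = -143909/91052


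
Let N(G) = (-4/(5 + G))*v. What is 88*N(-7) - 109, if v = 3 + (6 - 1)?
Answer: 1299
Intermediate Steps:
v = 8 (v = 3 + 5 = 8)
N(G) = -32/(5 + G) (N(G) = -4/(5 + G)*8 = -32/(5 + G))
88*N(-7) - 109 = 88*(-32/(5 - 7)) - 109 = 88*(-32/(-2)) - 109 = 88*(-32*(-1/2)) - 109 = 88*16 - 109 = 1408 - 109 = 1299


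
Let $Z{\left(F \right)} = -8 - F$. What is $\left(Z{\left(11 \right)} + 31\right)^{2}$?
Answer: $144$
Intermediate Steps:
$\left(Z{\left(11 \right)} + 31\right)^{2} = \left(\left(-8 - 11\right) + 31\right)^{2} = \left(-19 + 31\right)^{2} = 12^{2} = 144$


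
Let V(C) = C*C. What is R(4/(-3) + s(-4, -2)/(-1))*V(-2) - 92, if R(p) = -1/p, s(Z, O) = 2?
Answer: -454/5 ≈ -90.800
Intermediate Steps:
V(C) = C**2
R(4/(-3) + s(-4, -2)/(-1))*V(-2) - 92 = -1/(4/(-3) + 2/(-1))*(-2)**2 - 92 = -1/(4*(-1/3) + 2*(-1))*4 - 92 = -1/(-4/3 - 2)*4 - 92 = -1/(-10/3)*4 - 92 = -1*(-3/10)*4 - 92 = (3/10)*4 - 92 = 6/5 - 92 = -454/5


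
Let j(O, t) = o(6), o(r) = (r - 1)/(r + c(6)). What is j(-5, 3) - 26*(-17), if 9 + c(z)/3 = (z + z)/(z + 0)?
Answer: 1325/3 ≈ 441.67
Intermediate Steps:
c(z) = -21 (c(z) = -27 + 3*((z + z)/(z + 0)) = -27 + 3*((2*z)/z) = -27 + 3*2 = -27 + 6 = -21)
o(r) = (-1 + r)/(-21 + r) (o(r) = (r - 1)/(r - 21) = (-1 + r)/(-21 + r))
j(O, t) = -⅓ (j(O, t) = (-1 + 6)/(-21 + 6) = 5/(-15) = -1/15*5 = -⅓)
j(-5, 3) - 26*(-17) = -⅓ - 26*(-17) = -⅓ + 442 = 1325/3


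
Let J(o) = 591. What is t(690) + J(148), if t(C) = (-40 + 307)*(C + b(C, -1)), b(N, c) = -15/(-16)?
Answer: 2961141/16 ≈ 1.8507e+5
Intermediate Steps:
b(N, c) = 15/16 (b(N, c) = -15*(-1/16) = 15/16)
t(C) = 4005/16 + 267*C (t(C) = (-40 + 307)*(C + 15/16) = 267*(15/16 + C) = 4005/16 + 267*C)
t(690) + J(148) = (4005/16 + 267*690) + 591 = (4005/16 + 184230) + 591 = 2951685/16 + 591 = 2961141/16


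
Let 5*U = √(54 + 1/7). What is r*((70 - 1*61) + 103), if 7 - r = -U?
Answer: 784 + 16*√2653/5 ≈ 948.82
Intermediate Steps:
U = √2653/35 (U = √(54 + 1/7)/5 = √(54 + ⅐)/5 = √(379/7)/5 = (√2653/7)/5 = √2653/35 ≈ 1.4716)
r = 7 + √2653/35 (r = 7 - (-1)*√2653/35 = 7 + √2653/35 ≈ 8.4716)
r*((70 - 1*61) + 103) = (7 + √2653/35)*((70 - 1*61) + 103) = (7 + √2653/35)*((70 - 61) + 103) = (7 + √2653/35)*(9 + 103) = (7 + √2653/35)*112 = 784 + 16*√2653/5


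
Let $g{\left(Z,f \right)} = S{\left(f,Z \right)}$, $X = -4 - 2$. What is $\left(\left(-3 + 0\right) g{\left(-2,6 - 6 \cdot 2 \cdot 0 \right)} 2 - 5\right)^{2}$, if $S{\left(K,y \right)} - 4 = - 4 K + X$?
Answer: $22801$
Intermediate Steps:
$X = -6$ ($X = -4 - 2 = -6$)
$S{\left(K,y \right)} = -2 - 4 K$ ($S{\left(K,y \right)} = 4 - \left(6 + 4 K\right) = -2 - 4 K$)
$g{\left(Z,f \right)} = -2 - 4 f$
$\left(\left(-3 + 0\right) g{\left(-2,6 - 6 \cdot 2 \cdot 0 \right)} 2 - 5\right)^{2} = \left(\left(-3 + 0\right) \left(-2 - 4 \left(6 - 6 \cdot 2 \cdot 0\right)\right) 2 - 5\right)^{2} = \left(- 3 \left(-2 - 4 \left(6 - 12 \cdot 0\right)\right) 2 - 5\right)^{2} = \left(- 3 \left(-2 - 4 \left(6 - 0\right)\right) 2 - 5\right)^{2} = \left(- 3 \left(-2 - 4 \left(6 + 0\right)\right) 2 - 5\right)^{2} = \left(- 3 \left(-2 - 24\right) 2 - 5\right)^{2} = \left(\left(-3\right) \left(-26\right) 2 - 5\right)^{2} = \left(78 \cdot 2 - 5\right)^{2} = \left(156 - 5\right)^{2} = 151^{2} = 22801$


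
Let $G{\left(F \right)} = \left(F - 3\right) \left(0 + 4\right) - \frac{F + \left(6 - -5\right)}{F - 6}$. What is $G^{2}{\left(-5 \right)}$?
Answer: $\frac{119716}{121} \approx 989.39$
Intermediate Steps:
$G{\left(F \right)} = -12 + 4 F - \frac{11 + F}{-6 + F}$ ($G{\left(F \right)} = \left(-3 + F\right) 4 - \frac{F + \left(6 + 5\right)}{-6 + F} = \left(-12 + 4 F\right) - \frac{F + 11}{-6 + F} = \left(-12 + 4 F\right) - \frac{11 + F}{-6 + F} = -12 + 4 F - \frac{11 + F}{-6 + F}$)
$G^{2}{\left(-5 \right)} = \left(\frac{61 - -185 + 4 \left(-5\right)^{2}}{-6 - 5}\right)^{2} = \left(\frac{61 + 185 + 4 \cdot 25}{-11}\right)^{2} = \left(- \frac{61 + 185 + 100}{11}\right)^{2} = \left(\left(- \frac{1}{11}\right) 346\right)^{2} = \left(- \frac{346}{11}\right)^{2} = \frac{119716}{121}$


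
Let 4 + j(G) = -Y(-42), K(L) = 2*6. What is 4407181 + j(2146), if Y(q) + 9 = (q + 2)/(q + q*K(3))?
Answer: 1203161758/273 ≈ 4.4072e+6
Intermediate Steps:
K(L) = 12
Y(q) = -9 + (2 + q)/(13*q) (Y(q) = -9 + (q + 2)/(q + q*12) = -9 + (2 + q)/(q + 12*q) = -9 + (2 + q)/((13*q)) = -9 + (2 + q)*(1/(13*q)) = -9 + (2 + q)/(13*q))
j(G) = 1345/273 (j(G) = -4 - 2*(1 - 58*(-42))/(13*(-42)) = -4 - 2*(-1)*(1 + 2436)/(13*42) = -4 - 2*(-1)*2437/(13*42) = -4 - 1*(-2437/273) = -4 + 2437/273 = 1345/273)
4407181 + j(2146) = 4407181 + 1345/273 = 1203161758/273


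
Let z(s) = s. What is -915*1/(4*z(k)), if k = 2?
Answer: -915/8 ≈ -114.38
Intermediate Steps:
-915*1/(4*z(k)) = -915/(-1*(-4)*2) = -915/(4*2) = -915/8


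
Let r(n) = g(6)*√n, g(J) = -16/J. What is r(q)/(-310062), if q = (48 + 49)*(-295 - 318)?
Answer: 4*I*√59461/465093 ≈ 0.0020972*I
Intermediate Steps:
q = -59461 (q = 97*(-613) = -59461)
r(n) = -8*√n/3 (r(n) = (-16/6)*√n = (-16*⅙)*√n = -8*√n/3)
r(q)/(-310062) = -8*I*√59461/3/(-310062) = -8*I*√59461/3*(-1/310062) = 4*I*√59461/465093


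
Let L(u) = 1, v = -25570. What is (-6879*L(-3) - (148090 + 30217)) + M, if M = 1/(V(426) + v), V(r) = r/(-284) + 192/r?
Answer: -672426847696/3631089 ≈ -1.8519e+5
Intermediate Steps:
V(r) = 192/r - r/284 (V(r) = r*(-1/284) + 192/r = -r/284 + 192/r = 192/r - r/284)
M = -142/3631089 (M = 1/((192/426 - 1/284*426) - 25570) = 1/((192*(1/426) - 3/2) - 25570) = 1/((32/71 - 3/2) - 25570) = 1/(-149/142 - 25570) = 1/(-3631089/142) = -142/3631089 ≈ -3.9107e-5)
(-6879*L(-3) - (148090 + 30217)) + M = (-6879*1 - (148090 + 30217)) - 142/3631089 = (-6879 - 1*178307) - 142/3631089 = (-6879 - 178307) - 142/3631089 = -185186 - 142/3631089 = -672426847696/3631089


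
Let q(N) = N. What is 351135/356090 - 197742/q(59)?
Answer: -14078646363/4201862 ≈ -3350.6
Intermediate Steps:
351135/356090 - 197742/q(59) = 351135/356090 - 197742/59 = 351135*(1/356090) - 197742*1/59 = 70227/71218 - 197742/59 = -14078646363/4201862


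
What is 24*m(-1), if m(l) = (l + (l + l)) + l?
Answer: -96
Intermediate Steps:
m(l) = 4*l (m(l) = (l + 2*l) + l = 3*l + l = 4*l)
24*m(-1) = 24*(4*(-1)) = 24*(-4) = -96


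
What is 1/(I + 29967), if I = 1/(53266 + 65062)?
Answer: 118328/3545935177 ≈ 3.3370e-5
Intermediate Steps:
I = 1/118328 ≈ 8.4511e-6
1/(I + 29967) = 1/(1/118328 + 29967) = 1/(3545935177/118328) = 118328/3545935177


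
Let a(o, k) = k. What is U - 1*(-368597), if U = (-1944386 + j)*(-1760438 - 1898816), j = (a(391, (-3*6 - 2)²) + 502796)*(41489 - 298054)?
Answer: 472425887719638601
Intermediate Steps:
j = -129102481740 (j = ((-3*6 - 2)² + 502796)*(41489 - 298054) = ((-18 - 2)² + 502796)*(-256565) = ((-20)² + 502796)*(-256565) = (400 + 502796)*(-256565) = 503196*(-256565) = -129102481740)
U = 472425887719270004 (U = (-1944386 - 129102481740)*(-1760438 - 1898816) = -129104426126*(-3659254) = 472425887719270004)
U - 1*(-368597) = 472425887719270004 - 1*(-368597) = 472425887719270004 + 368597 = 472425887719638601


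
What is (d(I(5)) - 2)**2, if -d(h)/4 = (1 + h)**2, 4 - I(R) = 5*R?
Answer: 2566404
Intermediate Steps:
I(R) = 4 - 5*R
d(h) = -4*(1 + h)**2
(d(I(5)) - 2)**2 = (-4*(1 + (4 - 5*5))**2 - 2)**2 = (-4*(1 + (4 - 25))**2 - 2)**2 = (-4*(1 - 21)**2 - 2)**2 = (-4*(-20)**2 - 2)**2 = (-4*400 - 2)**2 = (-1600 - 2)**2 = (-1602)**2 = 2566404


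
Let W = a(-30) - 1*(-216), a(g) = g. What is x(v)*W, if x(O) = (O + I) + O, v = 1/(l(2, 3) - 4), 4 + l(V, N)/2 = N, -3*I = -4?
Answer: 186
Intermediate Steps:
I = 4/3 (I = -⅓*(-4) = 4/3 ≈ 1.3333)
l(V, N) = -8 + 2*N
v = -⅙ (v = 1/((-8 + 2*3) - 4) = 1/((-8 + 6) - 4) = 1/(-2 - 4) = 1/(-6) = -⅙ ≈ -0.16667)
x(O) = 4/3 + 2*O (x(O) = (O + 4/3) + O = (4/3 + O) + O = 4/3 + 2*O)
W = 186 (W = -30 - 1*(-216) = -30 + 216 = 186)
x(v)*W = (4/3 + 2*(-⅙))*186 = (4/3 - ⅓)*186 = 1*186 = 186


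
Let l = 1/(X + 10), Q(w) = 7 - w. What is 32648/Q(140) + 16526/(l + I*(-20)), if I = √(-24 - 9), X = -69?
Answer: 10*(-550352*√33 + 1853031*I)/(19*(-I + 1180*√33)) ≈ -245.49 + 143.84*I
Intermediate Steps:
I = I*√33 (I = √(-33) = I*√33 ≈ 5.7446*I)
l = -1/59 (l = 1/(-69 + 10) = 1/(-59) = -1/59 ≈ -0.016949)
32648/Q(140) + 16526/(l + I*(-20)) = 32648/(7 - 1*140) + 16526/(-1/59 + (I*√33)*(-20)) = 32648/(7 - 140) + 16526/(-1/59 - 20*I*√33) = 32648/(-133) + 16526/(-1/59 - 20*I*√33) = 32648*(-1/133) + 16526/(-1/59 - 20*I*√33) = -4664/19 + 16526/(-1/59 - 20*I*√33)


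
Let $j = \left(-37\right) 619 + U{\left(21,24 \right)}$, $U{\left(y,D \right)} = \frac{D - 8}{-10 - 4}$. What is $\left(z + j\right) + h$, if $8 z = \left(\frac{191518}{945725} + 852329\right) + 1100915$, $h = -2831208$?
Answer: $- \frac{69112434219537}{26480300} \approx -2.61 \cdot 10^{6}$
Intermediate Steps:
$z = \frac{923615936709}{3782900}$ ($z = \frac{\left(\frac{191518}{945725} + 852329\right) + 1100915}{8} = \frac{\frac{806069035043}{945725} + 1100915}{8} = \frac{1}{8} \cdot \frac{1847231873418}{945725} = \frac{923615936709}{3782900} \approx 2.4416 \cdot 10^{5}$)
$U{\left(y,D \right)} = \frac{4}{7} - \frac{D}{14}$ ($U{\left(y,D \right)} = \frac{-8 + D}{-14} = \left(-8 + D\right) \left(- \frac{1}{14}\right) = \frac{4}{7} - \frac{D}{14}$)
$j = - \frac{160329}{7}$ ($j = \left(-37\right) 619 + \left(\frac{4}{7} - \frac{12}{7}\right) = -22903 + \left(\frac{4}{7} - \frac{12}{7}\right) = -22903 - \frac{8}{7} = - \frac{160329}{7} \approx -22904.0$)
$\left(z + j\right) + h = \left(\frac{923615936709}{3782900} - \frac{160329}{7}\right) - 2831208 = \frac{5858802982863}{26480300} - 2831208 = - \frac{69112434219537}{26480300}$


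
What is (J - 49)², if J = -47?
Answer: 9216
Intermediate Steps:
(J - 49)² = (-47 - 49)² = (-96)² = 9216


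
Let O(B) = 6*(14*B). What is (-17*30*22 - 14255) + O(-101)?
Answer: -33959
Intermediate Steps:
O(B) = 84*B
(-17*30*22 - 14255) + O(-101) = (-17*30*22 - 14255) + 84*(-101) = (-510*22 - 14255) - 8484 = (-11220 - 14255) - 8484 = -25475 - 8484 = -33959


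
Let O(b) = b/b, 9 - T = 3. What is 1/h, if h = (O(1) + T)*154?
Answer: 1/1078 ≈ 0.00092764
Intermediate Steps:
T = 6 (T = 9 - 1*3 = 9 - 3 = 6)
O(b) = 1
h = 1078 (h = (1 + 6)*154 = 7*154 = 1078)
1/h = 1/1078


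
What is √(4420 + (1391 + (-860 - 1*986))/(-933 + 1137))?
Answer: 5*√1838499/102 ≈ 66.466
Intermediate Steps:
√(4420 + (1391 + (-860 - 1*986))/(-933 + 1137)) = √(4420 + (1391 + (-860 - 986))/204) = √(4420 + (1391 - 1846)*(1/204)) = √(4420 - 455*1/204) = √(4420 - 455/204) = √(901225/204) = 5*√1838499/102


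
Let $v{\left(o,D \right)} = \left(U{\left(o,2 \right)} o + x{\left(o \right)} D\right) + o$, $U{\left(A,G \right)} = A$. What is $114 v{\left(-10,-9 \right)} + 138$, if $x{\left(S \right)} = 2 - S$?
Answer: $-1914$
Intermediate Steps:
$v{\left(o,D \right)} = o + o^{2} + D \left(2 - o\right)$ ($v{\left(o,D \right)} = \left(o o + \left(2 - o\right) D\right) + o = \left(o^{2} + D \left(2 - o\right)\right) + o = o + o^{2} + D \left(2 - o\right)$)
$114 v{\left(-10,-9 \right)} + 138 = 114 \left(-10 + \left(-10\right)^{2} - - 9 \left(-2 - 10\right)\right) + 138 = 114 \left(-10 + 100 - \left(-9\right) \left(-12\right)\right) + 138 = 114 \left(-10 + 100 - 108\right) + 138 = 114 \left(-18\right) + 138 = -2052 + 138 = -1914$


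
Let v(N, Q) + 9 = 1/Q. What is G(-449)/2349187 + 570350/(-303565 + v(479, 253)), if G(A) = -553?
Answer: -339026750513063/180427477518327 ≈ -1.8790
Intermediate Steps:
v(N, Q) = -9 + 1/Q
G(-449)/2349187 + 570350/(-303565 + v(479, 253)) = -553/2349187 + 570350/(-303565 + (-9 + 1/253)) = -553*1/2349187 + 570350/(-303565 + (-9 + 1/253)) = -553/2349187 + 570350/(-303565 - 2276/253) = -553/2349187 + 570350/(-76804221/253) = -553/2349187 + 570350*(-253/76804221) = -553/2349187 - 144298550/76804221 = -339026750513063/180427477518327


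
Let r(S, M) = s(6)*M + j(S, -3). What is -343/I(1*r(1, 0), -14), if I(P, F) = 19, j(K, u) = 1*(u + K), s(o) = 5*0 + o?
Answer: -343/19 ≈ -18.053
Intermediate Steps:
s(o) = o (s(o) = 0 + o = o)
j(K, u) = K + u (j(K, u) = 1*(K + u) = K + u)
r(S, M) = -3 + S + 6*M (r(S, M) = 6*M + (S - 3) = 6*M + (-3 + S) = -3 + S + 6*M)
-343/I(1*r(1, 0), -14) = -343/19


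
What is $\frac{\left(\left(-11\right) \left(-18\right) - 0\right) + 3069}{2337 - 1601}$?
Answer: $\frac{3267}{736} \approx 4.4389$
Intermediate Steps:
$\frac{\left(\left(-11\right) \left(-18\right) - 0\right) + 3069}{2337 - 1601} = \frac{\left(198 + 0\right) + 3069}{736} = \left(198 + 3069\right) \frac{1}{736} = 3267 \cdot \frac{1}{736} = \frac{3267}{736}$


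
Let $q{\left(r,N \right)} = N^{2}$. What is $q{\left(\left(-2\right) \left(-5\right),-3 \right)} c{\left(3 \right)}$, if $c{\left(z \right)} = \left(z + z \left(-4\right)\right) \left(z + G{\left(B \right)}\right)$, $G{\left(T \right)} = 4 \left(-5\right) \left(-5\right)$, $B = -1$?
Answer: $-8343$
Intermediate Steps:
$G{\left(T \right)} = 100$ ($G{\left(T \right)} = \left(-20\right) \left(-5\right) = 100$)
$c{\left(z \right)} = - 3 z \left(100 + z\right)$ ($c{\left(z \right)} = \left(z + z \left(-4\right)\right) \left(z + 100\right) = \left(z - 4 z\right) \left(100 + z\right) = - 3 z \left(100 + z\right)$)
$q{\left(\left(-2\right) \left(-5\right),-3 \right)} c{\left(3 \right)} = \left(-3\right)^{2} \left(\left(-3\right) 3 \left(100 + 3\right)\right) = 9 \left(\left(-3\right) 3 \cdot 103\right) = 9 \left(-927\right) = -8343$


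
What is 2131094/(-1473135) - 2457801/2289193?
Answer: -8499158143277/3372290330055 ≈ -2.5203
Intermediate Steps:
2131094/(-1473135) - 2457801/2289193 = 2131094*(-1/1473135) - 2457801*1/2289193 = -2131094/1473135 - 2457801/2289193 = -8499158143277/3372290330055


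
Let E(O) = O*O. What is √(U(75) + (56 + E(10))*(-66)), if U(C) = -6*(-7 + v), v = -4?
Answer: I*√10230 ≈ 101.14*I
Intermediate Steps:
E(O) = O²
U(C) = 66 (U(C) = -6*(-7 - 4) = -6*(-11) = 66)
√(U(75) + (56 + E(10))*(-66)) = √(66 + (56 + 10²)*(-66)) = √(66 + (56 + 100)*(-66)) = √(66 + 156*(-66)) = √(66 - 10296) = √(-10230) = I*√10230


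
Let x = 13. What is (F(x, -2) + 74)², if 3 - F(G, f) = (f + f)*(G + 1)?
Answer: 17689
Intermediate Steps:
F(G, f) = 3 - 2*f*(1 + G) (F(G, f) = 3 - (f + f)*(G + 1) = 3 - 2*f*(1 + G))
(F(x, -2) + 74)² = ((3 - 2*(-2) - 2*13*(-2)) + 74)² = ((3 + 4 + 52) + 74)² = (59 + 74)² = 133² = 17689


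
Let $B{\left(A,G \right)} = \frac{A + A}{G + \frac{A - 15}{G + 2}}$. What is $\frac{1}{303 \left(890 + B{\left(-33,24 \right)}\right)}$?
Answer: $\frac{16}{4300277} \approx 3.7207 \cdot 10^{-6}$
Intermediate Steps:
$B{\left(A,G \right)} = \frac{2 A}{G + \frac{-15 + A}{2 + G}}$
$\frac{1}{303 \left(890 + B{\left(-33,24 \right)}\right)} = \frac{1}{303 \left(890 + 2 \left(-33\right) \frac{1}{-15 - 33 + 24^{2} + 2 \cdot 24} \left(2 + 24\right)\right)} = \frac{1}{303 \left(890 + 2 \left(-33\right) \frac{1}{-15 - 33 + 576 + 48} \cdot 26\right)} = \frac{1}{303 \left(890 + 2 \left(-33\right) \frac{1}{576} \cdot 26\right)} = \frac{1}{303 \left(890 - \frac{143}{48}\right)} = \frac{1}{303 \cdot \frac{42577}{48}} = \frac{1}{\frac{4300277}{16}} = \frac{16}{4300277}$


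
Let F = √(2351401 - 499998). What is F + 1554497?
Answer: 1554497 + √1851403 ≈ 1.5559e+6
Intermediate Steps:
F = √1851403 ≈ 1360.7
F + 1554497 = √1851403 + 1554497 = 1554497 + √1851403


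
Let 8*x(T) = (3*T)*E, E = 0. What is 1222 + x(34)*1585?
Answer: 1222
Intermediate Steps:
x(T) = 0 (x(T) = ((3*T)*0)/8 = (1/8)*0 = 0)
1222 + x(34)*1585 = 1222 + 0*1585 = 1222 + 0 = 1222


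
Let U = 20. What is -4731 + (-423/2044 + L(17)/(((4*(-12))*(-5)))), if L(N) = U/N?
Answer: -246599713/52122 ≈ -4731.2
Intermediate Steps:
L(N) = 20/N
-4731 + (-423/2044 + L(17)/(((4*(-12))*(-5)))) = -4731 + (-423/2044 + (20/17)/(((4*(-12))*(-5)))) = -4731 + (-423*1/2044 + (20*(1/17))/((-48*(-5)))) = -4731 + (-423/2044 + (20/17)/240) = -4731 + (-423/2044 + (20/17)*(1/240)) = -4731 + (-423/2044 + 1/204) = -4731 - 10531/52122 = -246599713/52122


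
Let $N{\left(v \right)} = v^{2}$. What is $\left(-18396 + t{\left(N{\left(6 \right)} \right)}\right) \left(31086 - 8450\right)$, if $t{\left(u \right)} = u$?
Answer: $-415596960$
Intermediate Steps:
$\left(-18396 + t{\left(N{\left(6 \right)} \right)}\right) \left(31086 - 8450\right) = \left(-18396 + 6^{2}\right) \left(31086 - 8450\right) = \left(-18396 + 36\right) 22636 = \left(-18360\right) 22636 = -415596960$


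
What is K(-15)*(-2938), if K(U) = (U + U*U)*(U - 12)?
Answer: 16658460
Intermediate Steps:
K(U) = (-12 + U)*(U + U²) (K(U) = (U + U²)*(-12 + U) = (-12 + U)*(U + U²))
K(-15)*(-2938) = -15*(-12 + (-15)² - 11*(-15))*(-2938) = -15*(-12 + 225 + 165)*(-2938) = -15*378*(-2938) = -5670*(-2938) = 16658460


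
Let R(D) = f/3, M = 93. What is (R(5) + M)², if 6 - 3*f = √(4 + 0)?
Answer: 707281/81 ≈ 8731.9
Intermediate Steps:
f = 4/3 (f = 2 - √(4 + 0)/3 = 2 - √4/3 = 2 - ⅓*2 = 2 - ⅔ = 4/3 ≈ 1.3333)
R(D) = 4/9 (R(D) = (4/3)/3 = (⅓)*(4/3) = 4/9)
(R(5) + M)² = (4/9 + 93)² = (841/9)² = 707281/81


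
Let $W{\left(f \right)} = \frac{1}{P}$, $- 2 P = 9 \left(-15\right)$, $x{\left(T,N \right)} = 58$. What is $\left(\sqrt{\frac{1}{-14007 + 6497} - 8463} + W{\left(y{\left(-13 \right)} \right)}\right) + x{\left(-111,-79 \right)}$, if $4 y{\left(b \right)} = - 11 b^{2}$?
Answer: $\frac{7832}{135} + \frac{i \sqrt{477314053810}}{7510} \approx 58.015 + 91.995 i$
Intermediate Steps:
$y{\left(b \right)} = - \frac{11 b^{2}}{4}$ ($y{\left(b \right)} = \frac{\left(-11\right) b^{2}}{4} = - \frac{11 b^{2}}{4}$)
$P = \frac{135}{2}$ ($P = - \frac{9 \left(-15\right)}{2} = \left(- \frac{1}{2}\right) \left(-135\right) = \frac{135}{2} \approx 67.5$)
$W{\left(f \right)} = \frac{2}{135}$ ($W{\left(f \right)} = \frac{1}{\frac{135}{2}} = \frac{2}{135}$)
$\left(\sqrt{\frac{1}{-14007 + 6497} - 8463} + W{\left(y{\left(-13 \right)} \right)}\right) + x{\left(-111,-79 \right)} = \left(\sqrt{\frac{1}{-14007 + 6497} - 8463} + \frac{2}{135}\right) + 58 = \left(\sqrt{\frac{1}{-7510} - 8463} + \frac{2}{135}\right) + 58 = \left(\sqrt{- \frac{1}{7510} - 8463} + \frac{2}{135}\right) + 58 = \left(\sqrt{- \frac{63557131}{7510}} + \frac{2}{135}\right) + 58 = \left(\frac{i \sqrt{477314053810}}{7510} + \frac{2}{135}\right) + 58 = \left(\frac{2}{135} + \frac{i \sqrt{477314053810}}{7510}\right) + 58 = \frac{7832}{135} + \frac{i \sqrt{477314053810}}{7510}$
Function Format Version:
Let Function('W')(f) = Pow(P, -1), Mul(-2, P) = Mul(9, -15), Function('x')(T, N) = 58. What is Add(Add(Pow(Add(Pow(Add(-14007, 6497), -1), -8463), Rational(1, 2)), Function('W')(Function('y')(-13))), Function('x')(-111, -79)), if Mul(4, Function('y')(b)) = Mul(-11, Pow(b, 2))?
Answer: Add(Rational(7832, 135), Mul(Rational(1, 7510), I, Pow(477314053810, Rational(1, 2)))) ≈ Add(58.015, Mul(91.995, I))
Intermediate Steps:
Function('y')(b) = Mul(Rational(-11, 4), Pow(b, 2)) (Function('y')(b) = Mul(Rational(1, 4), Mul(-11, Pow(b, 2))) = Mul(Rational(-11, 4), Pow(b, 2)))
P = Rational(135, 2) (P = Mul(Rational(-1, 2), Mul(9, -15)) = Mul(Rational(-1, 2), -135) = Rational(135, 2) ≈ 67.500)
Function('W')(f) = Rational(2, 135) (Function('W')(f) = Pow(Rational(135, 2), -1) = Rational(2, 135))
Add(Add(Pow(Add(Pow(Add(-14007, 6497), -1), -8463), Rational(1, 2)), Function('W')(Function('y')(-13))), Function('x')(-111, -79)) = Add(Add(Pow(Add(Pow(Add(-14007, 6497), -1), -8463), Rational(1, 2)), Rational(2, 135)), 58) = Add(Add(Pow(Add(Pow(-7510, -1), -8463), Rational(1, 2)), Rational(2, 135)), 58) = Add(Add(Pow(Add(Rational(-1, 7510), -8463), Rational(1, 2)), Rational(2, 135)), 58) = Add(Add(Pow(Rational(-63557131, 7510), Rational(1, 2)), Rational(2, 135)), 58) = Add(Add(Mul(Rational(1, 7510), I, Pow(477314053810, Rational(1, 2))), Rational(2, 135)), 58) = Add(Add(Rational(2, 135), Mul(Rational(1, 7510), I, Pow(477314053810, Rational(1, 2)))), 58) = Add(Rational(7832, 135), Mul(Rational(1, 7510), I, Pow(477314053810, Rational(1, 2))))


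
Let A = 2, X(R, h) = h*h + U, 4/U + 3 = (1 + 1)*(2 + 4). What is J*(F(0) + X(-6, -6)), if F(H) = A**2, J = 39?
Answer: 4732/3 ≈ 1577.3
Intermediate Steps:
U = 4/9 (U = 4/(-3 + (1 + 1)*(2 + 4)) = 4/(-3 + 2*6) = 4/(-3 + 12) = 4/9 ≈ 0.44444)
X(R, h) = 4/9 + h**2 (X(R, h) = h*h + 4/9 = h**2 + 4/9 = 4/9 + h**2)
F(H) = 4 (F(H) = 2**2 = 4)
J*(F(0) + X(-6, -6)) = 39*(4 + (4/9 + (-6)**2)) = 39*(4 + (4/9 + 36)) = 39*(4 + 328/9) = 39*(364/9) = 4732/3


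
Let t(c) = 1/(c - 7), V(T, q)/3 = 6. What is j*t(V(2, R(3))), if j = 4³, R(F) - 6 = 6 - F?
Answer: 64/11 ≈ 5.8182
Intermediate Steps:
R(F) = 12 - F (R(F) = 6 + (6 - F) = 12 - F)
V(T, q) = 18 (V(T, q) = 3*6 = 18)
j = 64
t(c) = 1/(-7 + c)
j*t(V(2, R(3))) = 64/(-7 + 18) = 64/11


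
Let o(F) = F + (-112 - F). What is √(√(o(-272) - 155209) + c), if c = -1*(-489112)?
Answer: √(489112 + I*√155321) ≈ 699.37 + 0.282*I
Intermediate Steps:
c = 489112
o(F) = -112
√(√(o(-272) - 155209) + c) = √(√(-112 - 155209) + 489112) = √(√(-155321) + 489112) = √(I*√155321 + 489112) = √(489112 + I*√155321)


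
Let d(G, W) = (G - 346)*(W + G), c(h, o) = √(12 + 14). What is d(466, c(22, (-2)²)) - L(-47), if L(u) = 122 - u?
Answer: 55751 + 120*√26 ≈ 56363.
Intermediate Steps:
c(h, o) = √26
d(G, W) = (-346 + G)*(G + W)
d(466, c(22, (-2)²)) - L(-47) = (466² - 346*466 - 346*√26 + 466*√26) - (122 - 1*(-47)) = (217156 - 161236 - 346*√26 + 466*√26) - (122 + 47) = (55920 + 120*√26) - 1*169 = (55920 + 120*√26) - 169 = 55751 + 120*√26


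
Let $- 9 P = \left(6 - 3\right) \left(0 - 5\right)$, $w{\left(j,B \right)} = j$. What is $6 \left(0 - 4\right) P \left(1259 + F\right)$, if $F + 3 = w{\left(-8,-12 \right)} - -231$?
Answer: $-59160$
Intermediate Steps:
$P = \frac{5}{3}$ ($P = - \frac{\left(6 - 3\right) \left(0 - 5\right)}{9} = - \frac{3 \left(0 - 5\right)}{9} = - \frac{3 \left(-5\right)}{9} = \left(- \frac{1}{9}\right) \left(-15\right) = \frac{5}{3} \approx 1.6667$)
$F = 220$ ($F = -3 - -223 = -3 + \left(-8 + 231\right) = -3 + 223 = 220$)
$6 \left(0 - 4\right) P \left(1259 + F\right) = 6 \left(0 - 4\right) \frac{5}{3} \left(1259 + 220\right) = 6 \left(-4\right) \frac{5}{3} \cdot 1479 = \left(-24\right) \frac{5}{3} \cdot 1479 = \left(-40\right) 1479 = -59160$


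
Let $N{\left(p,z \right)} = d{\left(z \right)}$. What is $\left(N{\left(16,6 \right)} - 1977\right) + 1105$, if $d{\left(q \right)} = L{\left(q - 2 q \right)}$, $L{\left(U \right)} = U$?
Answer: $-878$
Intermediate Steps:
$d{\left(q \right)} = - q$ ($d{\left(q \right)} = q - 2 q = - q$)
$N{\left(p,z \right)} = - z$
$\left(N{\left(16,6 \right)} - 1977\right) + 1105 = \left(\left(-1\right) 6 - 1977\right) + 1105 = \left(-6 - 1977\right) + 1105 = -1983 + 1105 = -878$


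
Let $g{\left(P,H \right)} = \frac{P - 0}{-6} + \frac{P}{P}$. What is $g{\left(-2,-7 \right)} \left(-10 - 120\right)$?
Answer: $- \frac{520}{3} \approx -173.33$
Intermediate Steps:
$g{\left(P,H \right)} = 1 - \frac{P}{6}$ ($g{\left(P,H \right)} = \left(P + 0\right) \left(- \frac{1}{6}\right) + 1 = P \left(- \frac{1}{6}\right) + 1 = - \frac{P}{6} + 1 = 1 - \frac{P}{6}$)
$g{\left(-2,-7 \right)} \left(-10 - 120\right) = \left(1 - - \frac{1}{3}\right) \left(-10 - 120\right) = \left(1 + \frac{1}{3}\right) \left(-130\right) = \frac{4}{3} \left(-130\right) = - \frac{520}{3}$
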